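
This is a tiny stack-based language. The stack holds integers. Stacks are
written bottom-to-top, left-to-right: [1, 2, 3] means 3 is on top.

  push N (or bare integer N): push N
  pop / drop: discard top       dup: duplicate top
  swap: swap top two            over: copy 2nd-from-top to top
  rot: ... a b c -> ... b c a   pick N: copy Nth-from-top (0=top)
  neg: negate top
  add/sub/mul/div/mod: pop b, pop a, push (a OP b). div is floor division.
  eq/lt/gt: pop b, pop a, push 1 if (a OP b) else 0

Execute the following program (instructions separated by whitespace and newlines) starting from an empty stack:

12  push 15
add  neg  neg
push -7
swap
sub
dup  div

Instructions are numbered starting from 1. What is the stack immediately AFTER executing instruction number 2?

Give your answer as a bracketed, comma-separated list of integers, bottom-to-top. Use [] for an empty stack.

Step 1 ('12'): [12]
Step 2 ('push 15'): [12, 15]

Answer: [12, 15]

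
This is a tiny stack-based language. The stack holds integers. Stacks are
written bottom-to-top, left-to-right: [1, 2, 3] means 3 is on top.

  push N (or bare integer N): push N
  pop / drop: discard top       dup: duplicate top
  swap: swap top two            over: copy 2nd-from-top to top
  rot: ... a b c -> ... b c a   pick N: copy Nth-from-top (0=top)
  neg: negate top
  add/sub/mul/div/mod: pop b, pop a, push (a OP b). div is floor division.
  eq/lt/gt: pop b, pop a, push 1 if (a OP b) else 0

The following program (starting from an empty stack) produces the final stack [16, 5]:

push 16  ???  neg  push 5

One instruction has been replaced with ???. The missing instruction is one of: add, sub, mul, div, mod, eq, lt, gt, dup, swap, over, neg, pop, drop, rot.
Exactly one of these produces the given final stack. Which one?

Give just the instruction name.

Answer: neg

Derivation:
Stack before ???: [16]
Stack after ???:  [-16]
The instruction that transforms [16] -> [-16] is: neg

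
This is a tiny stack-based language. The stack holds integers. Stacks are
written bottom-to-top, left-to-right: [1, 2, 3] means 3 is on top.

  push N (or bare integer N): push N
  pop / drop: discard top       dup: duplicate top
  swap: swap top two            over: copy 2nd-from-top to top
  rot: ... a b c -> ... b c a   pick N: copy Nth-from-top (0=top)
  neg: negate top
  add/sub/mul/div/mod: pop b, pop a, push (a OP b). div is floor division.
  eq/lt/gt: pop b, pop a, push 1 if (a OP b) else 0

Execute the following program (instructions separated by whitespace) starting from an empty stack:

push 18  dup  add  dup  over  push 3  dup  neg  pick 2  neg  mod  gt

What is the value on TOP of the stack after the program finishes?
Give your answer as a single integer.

Answer: 1

Derivation:
After 'push 18': [18]
After 'dup': [18, 18]
After 'add': [36]
After 'dup': [36, 36]
After 'over': [36, 36, 36]
After 'push 3': [36, 36, 36, 3]
After 'dup': [36, 36, 36, 3, 3]
After 'neg': [36, 36, 36, 3, -3]
After 'pick 2': [36, 36, 36, 3, -3, 36]
After 'neg': [36, 36, 36, 3, -3, -36]
After 'mod': [36, 36, 36, 3, -3]
After 'gt': [36, 36, 36, 1]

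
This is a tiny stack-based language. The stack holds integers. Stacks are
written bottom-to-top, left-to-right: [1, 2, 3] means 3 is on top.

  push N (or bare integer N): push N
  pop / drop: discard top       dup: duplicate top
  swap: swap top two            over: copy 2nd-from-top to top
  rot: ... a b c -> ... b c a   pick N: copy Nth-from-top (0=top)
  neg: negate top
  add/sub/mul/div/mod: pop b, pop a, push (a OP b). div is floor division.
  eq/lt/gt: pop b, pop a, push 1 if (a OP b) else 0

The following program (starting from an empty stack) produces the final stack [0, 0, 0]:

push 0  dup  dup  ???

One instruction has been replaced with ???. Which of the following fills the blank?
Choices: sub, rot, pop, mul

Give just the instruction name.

Answer: rot

Derivation:
Stack before ???: [0, 0, 0]
Stack after ???:  [0, 0, 0]
Checking each choice:
  sub: produces [0, 0]
  rot: MATCH
  pop: produces [0, 0]
  mul: produces [0, 0]


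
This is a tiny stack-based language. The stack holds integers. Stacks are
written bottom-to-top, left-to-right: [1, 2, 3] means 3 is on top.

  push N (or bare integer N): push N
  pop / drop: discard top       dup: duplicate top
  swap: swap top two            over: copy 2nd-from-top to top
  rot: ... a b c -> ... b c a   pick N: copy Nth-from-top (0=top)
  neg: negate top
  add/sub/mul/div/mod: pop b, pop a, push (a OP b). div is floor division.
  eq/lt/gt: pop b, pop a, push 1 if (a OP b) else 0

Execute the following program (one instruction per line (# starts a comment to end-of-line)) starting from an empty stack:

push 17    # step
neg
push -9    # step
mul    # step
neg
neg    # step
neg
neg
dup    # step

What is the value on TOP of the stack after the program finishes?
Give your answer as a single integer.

After 'push 17': [17]
After 'neg': [-17]
After 'push -9': [-17, -9]
After 'mul': [153]
After 'neg': [-153]
After 'neg': [153]
After 'neg': [-153]
After 'neg': [153]
After 'dup': [153, 153]

Answer: 153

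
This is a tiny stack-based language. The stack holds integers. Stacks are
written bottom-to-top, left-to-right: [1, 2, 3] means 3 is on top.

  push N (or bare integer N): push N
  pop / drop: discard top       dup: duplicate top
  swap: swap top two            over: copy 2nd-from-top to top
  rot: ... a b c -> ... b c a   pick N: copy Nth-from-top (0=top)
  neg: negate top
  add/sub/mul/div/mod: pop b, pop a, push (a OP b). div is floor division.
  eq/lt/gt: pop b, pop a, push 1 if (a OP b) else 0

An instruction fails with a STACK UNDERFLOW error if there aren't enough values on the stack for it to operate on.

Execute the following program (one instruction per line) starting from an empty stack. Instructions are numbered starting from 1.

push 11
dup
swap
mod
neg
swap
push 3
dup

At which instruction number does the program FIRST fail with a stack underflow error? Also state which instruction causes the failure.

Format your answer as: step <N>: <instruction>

Step 1 ('push 11'): stack = [11], depth = 1
Step 2 ('dup'): stack = [11, 11], depth = 2
Step 3 ('swap'): stack = [11, 11], depth = 2
Step 4 ('mod'): stack = [0], depth = 1
Step 5 ('neg'): stack = [0], depth = 1
Step 6 ('swap'): needs 2 value(s) but depth is 1 — STACK UNDERFLOW

Answer: step 6: swap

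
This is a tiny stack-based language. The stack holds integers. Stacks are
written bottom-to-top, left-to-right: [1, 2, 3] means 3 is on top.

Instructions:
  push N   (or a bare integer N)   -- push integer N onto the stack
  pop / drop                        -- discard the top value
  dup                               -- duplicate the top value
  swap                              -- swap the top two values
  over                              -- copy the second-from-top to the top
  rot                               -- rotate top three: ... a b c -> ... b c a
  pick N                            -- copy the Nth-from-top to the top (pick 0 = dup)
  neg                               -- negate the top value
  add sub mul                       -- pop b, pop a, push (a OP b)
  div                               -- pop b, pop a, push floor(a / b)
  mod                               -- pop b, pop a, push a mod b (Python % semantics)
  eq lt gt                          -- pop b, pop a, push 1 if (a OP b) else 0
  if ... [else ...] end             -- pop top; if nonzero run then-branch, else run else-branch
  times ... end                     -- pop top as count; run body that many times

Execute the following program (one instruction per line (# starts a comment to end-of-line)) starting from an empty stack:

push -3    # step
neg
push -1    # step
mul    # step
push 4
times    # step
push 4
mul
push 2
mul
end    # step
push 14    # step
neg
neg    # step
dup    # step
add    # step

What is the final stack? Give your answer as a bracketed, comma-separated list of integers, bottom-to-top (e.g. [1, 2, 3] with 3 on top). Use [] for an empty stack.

Answer: [-12288, 28]

Derivation:
After 'push -3': [-3]
After 'neg': [3]
After 'push -1': [3, -1]
After 'mul': [-3]
After 'push 4': [-3, 4]
After 'times': [-3]
After 'push 4': [-3, 4]
After 'mul': [-12]
After 'push 2': [-12, 2]
After 'mul': [-24]
After 'push 4': [-24, 4]
After 'mul': [-96]
  ...
After 'mul': [-768]
After 'push 2': [-768, 2]
After 'mul': [-1536]
After 'push 4': [-1536, 4]
After 'mul': [-6144]
After 'push 2': [-6144, 2]
After 'mul': [-12288]
After 'push 14': [-12288, 14]
After 'neg': [-12288, -14]
After 'neg': [-12288, 14]
After 'dup': [-12288, 14, 14]
After 'add': [-12288, 28]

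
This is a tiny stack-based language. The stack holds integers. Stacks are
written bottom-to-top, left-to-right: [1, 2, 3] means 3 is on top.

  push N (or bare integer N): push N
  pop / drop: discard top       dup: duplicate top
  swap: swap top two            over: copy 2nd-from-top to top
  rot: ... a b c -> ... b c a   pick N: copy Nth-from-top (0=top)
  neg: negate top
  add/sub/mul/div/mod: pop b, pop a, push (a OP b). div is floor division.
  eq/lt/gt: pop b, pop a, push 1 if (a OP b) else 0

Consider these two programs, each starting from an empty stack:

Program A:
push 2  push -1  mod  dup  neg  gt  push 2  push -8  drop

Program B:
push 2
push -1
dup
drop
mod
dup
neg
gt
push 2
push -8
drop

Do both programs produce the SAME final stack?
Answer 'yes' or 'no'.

Program A trace:
  After 'push 2': [2]
  After 'push -1': [2, -1]
  After 'mod': [0]
  After 'dup': [0, 0]
  After 'neg': [0, 0]
  After 'gt': [0]
  After 'push 2': [0, 2]
  After 'push -8': [0, 2, -8]
  After 'drop': [0, 2]
Program A final stack: [0, 2]

Program B trace:
  After 'push 2': [2]
  After 'push -1': [2, -1]
  After 'dup': [2, -1, -1]
  After 'drop': [2, -1]
  After 'mod': [0]
  After 'dup': [0, 0]
  After 'neg': [0, 0]
  After 'gt': [0]
  After 'push 2': [0, 2]
  After 'push -8': [0, 2, -8]
  After 'drop': [0, 2]
Program B final stack: [0, 2]
Same: yes

Answer: yes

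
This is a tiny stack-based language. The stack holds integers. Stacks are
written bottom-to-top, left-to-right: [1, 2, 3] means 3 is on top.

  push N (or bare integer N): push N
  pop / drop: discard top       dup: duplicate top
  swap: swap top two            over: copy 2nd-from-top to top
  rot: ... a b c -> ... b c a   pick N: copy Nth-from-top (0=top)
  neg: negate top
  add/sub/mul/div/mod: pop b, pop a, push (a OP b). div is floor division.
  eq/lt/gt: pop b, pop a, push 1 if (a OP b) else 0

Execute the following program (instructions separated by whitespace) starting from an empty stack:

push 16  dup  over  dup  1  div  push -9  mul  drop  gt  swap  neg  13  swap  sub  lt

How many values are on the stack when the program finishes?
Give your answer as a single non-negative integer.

Answer: 1

Derivation:
After 'push 16': stack = [16] (depth 1)
After 'dup': stack = [16, 16] (depth 2)
After 'over': stack = [16, 16, 16] (depth 3)
After 'dup': stack = [16, 16, 16, 16] (depth 4)
After 'push 1': stack = [16, 16, 16, 16, 1] (depth 5)
After 'div': stack = [16, 16, 16, 16] (depth 4)
After 'push -9': stack = [16, 16, 16, 16, -9] (depth 5)
After 'mul': stack = [16, 16, 16, -144] (depth 4)
After 'drop': stack = [16, 16, 16] (depth 3)
After 'gt': stack = [16, 0] (depth 2)
After 'swap': stack = [0, 16] (depth 2)
After 'neg': stack = [0, -16] (depth 2)
After 'push 13': stack = [0, -16, 13] (depth 3)
After 'swap': stack = [0, 13, -16] (depth 3)
After 'sub': stack = [0, 29] (depth 2)
After 'lt': stack = [1] (depth 1)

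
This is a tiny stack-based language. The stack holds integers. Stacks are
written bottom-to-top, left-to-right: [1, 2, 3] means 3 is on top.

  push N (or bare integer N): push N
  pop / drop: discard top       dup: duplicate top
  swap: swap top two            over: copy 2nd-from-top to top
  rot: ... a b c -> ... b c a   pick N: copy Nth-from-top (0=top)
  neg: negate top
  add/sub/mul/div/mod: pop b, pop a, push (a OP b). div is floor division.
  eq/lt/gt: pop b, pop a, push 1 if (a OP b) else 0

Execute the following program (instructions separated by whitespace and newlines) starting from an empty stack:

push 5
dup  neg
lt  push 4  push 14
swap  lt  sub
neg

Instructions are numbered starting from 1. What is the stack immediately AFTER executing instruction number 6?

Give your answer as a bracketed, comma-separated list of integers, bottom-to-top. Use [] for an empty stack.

Answer: [0, 4, 14]

Derivation:
Step 1 ('push 5'): [5]
Step 2 ('dup'): [5, 5]
Step 3 ('neg'): [5, -5]
Step 4 ('lt'): [0]
Step 5 ('push 4'): [0, 4]
Step 6 ('push 14'): [0, 4, 14]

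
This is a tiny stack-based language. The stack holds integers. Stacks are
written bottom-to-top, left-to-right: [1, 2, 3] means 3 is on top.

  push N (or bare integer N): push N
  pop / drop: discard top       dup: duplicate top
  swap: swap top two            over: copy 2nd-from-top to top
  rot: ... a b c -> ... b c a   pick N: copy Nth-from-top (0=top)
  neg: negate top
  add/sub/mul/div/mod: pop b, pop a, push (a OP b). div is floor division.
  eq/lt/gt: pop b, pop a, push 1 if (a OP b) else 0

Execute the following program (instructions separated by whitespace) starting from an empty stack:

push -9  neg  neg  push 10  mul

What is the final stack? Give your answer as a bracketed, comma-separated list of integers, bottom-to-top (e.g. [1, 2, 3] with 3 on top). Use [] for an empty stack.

Answer: [-90]

Derivation:
After 'push -9': [-9]
After 'neg': [9]
After 'neg': [-9]
After 'push 10': [-9, 10]
After 'mul': [-90]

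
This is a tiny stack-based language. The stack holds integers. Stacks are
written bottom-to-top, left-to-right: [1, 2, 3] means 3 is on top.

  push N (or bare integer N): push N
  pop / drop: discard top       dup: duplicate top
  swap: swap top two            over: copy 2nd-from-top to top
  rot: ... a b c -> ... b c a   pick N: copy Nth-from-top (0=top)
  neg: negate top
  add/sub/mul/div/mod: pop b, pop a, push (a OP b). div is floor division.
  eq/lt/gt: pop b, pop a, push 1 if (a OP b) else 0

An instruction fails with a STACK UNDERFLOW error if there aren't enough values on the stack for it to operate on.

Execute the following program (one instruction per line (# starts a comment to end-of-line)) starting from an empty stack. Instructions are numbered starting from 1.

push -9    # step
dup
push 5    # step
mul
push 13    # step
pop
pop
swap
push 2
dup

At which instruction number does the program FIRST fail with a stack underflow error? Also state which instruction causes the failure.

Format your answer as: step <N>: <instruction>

Answer: step 8: swap

Derivation:
Step 1 ('push -9'): stack = [-9], depth = 1
Step 2 ('dup'): stack = [-9, -9], depth = 2
Step 3 ('push 5'): stack = [-9, -9, 5], depth = 3
Step 4 ('mul'): stack = [-9, -45], depth = 2
Step 5 ('push 13'): stack = [-9, -45, 13], depth = 3
Step 6 ('pop'): stack = [-9, -45], depth = 2
Step 7 ('pop'): stack = [-9], depth = 1
Step 8 ('swap'): needs 2 value(s) but depth is 1 — STACK UNDERFLOW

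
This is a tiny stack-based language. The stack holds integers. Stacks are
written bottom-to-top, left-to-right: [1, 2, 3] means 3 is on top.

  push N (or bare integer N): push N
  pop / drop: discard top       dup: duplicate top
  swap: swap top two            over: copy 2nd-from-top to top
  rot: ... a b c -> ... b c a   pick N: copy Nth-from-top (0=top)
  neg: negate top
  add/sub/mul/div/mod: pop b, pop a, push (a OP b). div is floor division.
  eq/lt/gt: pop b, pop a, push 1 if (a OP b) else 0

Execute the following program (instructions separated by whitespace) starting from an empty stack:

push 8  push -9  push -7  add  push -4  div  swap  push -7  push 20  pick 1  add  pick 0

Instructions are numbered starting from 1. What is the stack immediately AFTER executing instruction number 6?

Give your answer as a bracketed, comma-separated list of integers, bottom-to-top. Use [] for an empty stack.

Step 1 ('push 8'): [8]
Step 2 ('push -9'): [8, -9]
Step 3 ('push -7'): [8, -9, -7]
Step 4 ('add'): [8, -16]
Step 5 ('push -4'): [8, -16, -4]
Step 6 ('div'): [8, 4]

Answer: [8, 4]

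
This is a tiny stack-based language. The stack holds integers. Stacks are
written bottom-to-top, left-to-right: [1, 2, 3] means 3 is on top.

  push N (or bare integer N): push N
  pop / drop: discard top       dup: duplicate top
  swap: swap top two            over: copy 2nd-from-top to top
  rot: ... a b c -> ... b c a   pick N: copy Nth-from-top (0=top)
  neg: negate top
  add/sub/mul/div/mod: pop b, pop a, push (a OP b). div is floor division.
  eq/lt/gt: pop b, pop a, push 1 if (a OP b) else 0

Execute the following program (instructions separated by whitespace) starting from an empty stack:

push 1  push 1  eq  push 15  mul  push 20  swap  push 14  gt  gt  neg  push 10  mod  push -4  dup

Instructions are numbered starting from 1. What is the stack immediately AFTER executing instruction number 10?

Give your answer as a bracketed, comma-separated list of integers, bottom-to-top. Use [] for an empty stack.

Answer: [1]

Derivation:
Step 1 ('push 1'): [1]
Step 2 ('push 1'): [1, 1]
Step 3 ('eq'): [1]
Step 4 ('push 15'): [1, 15]
Step 5 ('mul'): [15]
Step 6 ('push 20'): [15, 20]
Step 7 ('swap'): [20, 15]
Step 8 ('push 14'): [20, 15, 14]
Step 9 ('gt'): [20, 1]
Step 10 ('gt'): [1]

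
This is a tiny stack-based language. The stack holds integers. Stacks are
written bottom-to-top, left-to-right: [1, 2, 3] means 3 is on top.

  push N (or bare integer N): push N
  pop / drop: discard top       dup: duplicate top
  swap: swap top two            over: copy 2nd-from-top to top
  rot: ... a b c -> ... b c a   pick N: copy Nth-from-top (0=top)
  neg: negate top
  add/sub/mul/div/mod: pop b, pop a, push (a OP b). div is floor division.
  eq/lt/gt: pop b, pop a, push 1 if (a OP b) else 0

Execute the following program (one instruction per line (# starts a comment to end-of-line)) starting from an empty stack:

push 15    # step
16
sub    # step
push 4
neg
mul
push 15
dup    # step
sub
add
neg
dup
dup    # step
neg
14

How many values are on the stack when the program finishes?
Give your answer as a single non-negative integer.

Answer: 4

Derivation:
After 'push 15': stack = [15] (depth 1)
After 'push 16': stack = [15, 16] (depth 2)
After 'sub': stack = [-1] (depth 1)
After 'push 4': stack = [-1, 4] (depth 2)
After 'neg': stack = [-1, -4] (depth 2)
After 'mul': stack = [4] (depth 1)
After 'push 15': stack = [4, 15] (depth 2)
After 'dup': stack = [4, 15, 15] (depth 3)
After 'sub': stack = [4, 0] (depth 2)
After 'add': stack = [4] (depth 1)
After 'neg': stack = [-4] (depth 1)
After 'dup': stack = [-4, -4] (depth 2)
After 'dup': stack = [-4, -4, -4] (depth 3)
After 'neg': stack = [-4, -4, 4] (depth 3)
After 'push 14': stack = [-4, -4, 4, 14] (depth 4)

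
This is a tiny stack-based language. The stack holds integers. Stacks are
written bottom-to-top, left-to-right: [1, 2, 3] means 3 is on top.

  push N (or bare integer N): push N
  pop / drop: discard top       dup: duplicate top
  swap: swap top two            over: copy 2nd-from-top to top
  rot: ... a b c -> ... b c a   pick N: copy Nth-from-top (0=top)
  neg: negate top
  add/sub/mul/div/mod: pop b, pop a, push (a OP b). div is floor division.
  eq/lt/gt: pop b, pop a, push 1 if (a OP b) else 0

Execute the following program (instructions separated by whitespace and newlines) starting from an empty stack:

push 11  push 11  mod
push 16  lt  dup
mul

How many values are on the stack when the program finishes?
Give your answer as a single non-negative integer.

After 'push 11': stack = [11] (depth 1)
After 'push 11': stack = [11, 11] (depth 2)
After 'mod': stack = [0] (depth 1)
After 'push 16': stack = [0, 16] (depth 2)
After 'lt': stack = [1] (depth 1)
After 'dup': stack = [1, 1] (depth 2)
After 'mul': stack = [1] (depth 1)

Answer: 1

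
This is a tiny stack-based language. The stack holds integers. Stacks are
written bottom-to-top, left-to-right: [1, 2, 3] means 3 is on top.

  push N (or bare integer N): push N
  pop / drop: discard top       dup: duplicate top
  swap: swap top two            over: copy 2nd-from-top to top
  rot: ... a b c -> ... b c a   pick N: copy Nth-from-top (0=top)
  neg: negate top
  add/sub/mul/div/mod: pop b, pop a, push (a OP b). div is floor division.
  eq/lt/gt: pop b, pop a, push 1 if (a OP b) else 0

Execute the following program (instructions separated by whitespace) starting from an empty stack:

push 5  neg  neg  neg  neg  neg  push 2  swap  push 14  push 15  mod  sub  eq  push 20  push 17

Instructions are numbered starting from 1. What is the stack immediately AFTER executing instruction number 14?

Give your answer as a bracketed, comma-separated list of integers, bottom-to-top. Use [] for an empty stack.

Step 1 ('push 5'): [5]
Step 2 ('neg'): [-5]
Step 3 ('neg'): [5]
Step 4 ('neg'): [-5]
Step 5 ('neg'): [5]
Step 6 ('neg'): [-5]
Step 7 ('push 2'): [-5, 2]
Step 8 ('swap'): [2, -5]
Step 9 ('push 14'): [2, -5, 14]
Step 10 ('push 15'): [2, -5, 14, 15]
Step 11 ('mod'): [2, -5, 14]
Step 12 ('sub'): [2, -19]
Step 13 ('eq'): [0]
Step 14 ('push 20'): [0, 20]

Answer: [0, 20]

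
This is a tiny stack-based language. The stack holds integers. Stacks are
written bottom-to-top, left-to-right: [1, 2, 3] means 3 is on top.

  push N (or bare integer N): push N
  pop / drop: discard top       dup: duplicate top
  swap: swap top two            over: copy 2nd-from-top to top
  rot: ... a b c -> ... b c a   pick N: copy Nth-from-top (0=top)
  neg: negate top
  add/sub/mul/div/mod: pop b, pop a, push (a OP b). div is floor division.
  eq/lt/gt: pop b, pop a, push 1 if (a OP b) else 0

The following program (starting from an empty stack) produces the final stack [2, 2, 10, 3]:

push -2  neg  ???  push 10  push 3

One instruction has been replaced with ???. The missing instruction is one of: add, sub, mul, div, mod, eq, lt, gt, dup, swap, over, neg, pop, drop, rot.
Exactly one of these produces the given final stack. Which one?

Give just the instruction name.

Answer: dup

Derivation:
Stack before ???: [2]
Stack after ???:  [2, 2]
The instruction that transforms [2] -> [2, 2] is: dup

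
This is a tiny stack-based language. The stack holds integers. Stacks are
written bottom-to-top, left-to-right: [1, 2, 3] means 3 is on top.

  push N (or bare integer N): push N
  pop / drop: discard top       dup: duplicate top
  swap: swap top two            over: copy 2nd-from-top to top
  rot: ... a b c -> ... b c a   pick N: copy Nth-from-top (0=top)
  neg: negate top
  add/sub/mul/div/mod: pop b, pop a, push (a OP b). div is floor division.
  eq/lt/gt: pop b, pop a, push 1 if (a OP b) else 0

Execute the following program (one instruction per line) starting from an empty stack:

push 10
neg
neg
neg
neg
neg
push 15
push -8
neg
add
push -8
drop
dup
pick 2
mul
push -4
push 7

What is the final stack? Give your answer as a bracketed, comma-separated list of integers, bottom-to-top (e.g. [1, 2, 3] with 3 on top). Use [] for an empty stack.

After 'push 10': [10]
After 'neg': [-10]
After 'neg': [10]
After 'neg': [-10]
After 'neg': [10]
After 'neg': [-10]
After 'push 15': [-10, 15]
After 'push -8': [-10, 15, -8]
After 'neg': [-10, 15, 8]
After 'add': [-10, 23]
After 'push -8': [-10, 23, -8]
After 'drop': [-10, 23]
After 'dup': [-10, 23, 23]
After 'pick 2': [-10, 23, 23, -10]
After 'mul': [-10, 23, -230]
After 'push -4': [-10, 23, -230, -4]
After 'push 7': [-10, 23, -230, -4, 7]

Answer: [-10, 23, -230, -4, 7]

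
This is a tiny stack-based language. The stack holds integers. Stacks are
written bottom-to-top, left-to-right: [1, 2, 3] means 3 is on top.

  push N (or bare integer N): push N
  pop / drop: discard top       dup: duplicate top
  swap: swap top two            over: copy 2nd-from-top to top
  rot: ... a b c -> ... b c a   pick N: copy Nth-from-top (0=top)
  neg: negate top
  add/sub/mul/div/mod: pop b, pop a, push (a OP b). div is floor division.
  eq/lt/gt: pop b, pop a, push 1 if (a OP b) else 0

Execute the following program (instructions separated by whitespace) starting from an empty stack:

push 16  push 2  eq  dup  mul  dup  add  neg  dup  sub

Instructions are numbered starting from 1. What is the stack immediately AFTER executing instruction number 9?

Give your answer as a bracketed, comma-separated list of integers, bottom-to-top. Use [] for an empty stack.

Answer: [0, 0]

Derivation:
Step 1 ('push 16'): [16]
Step 2 ('push 2'): [16, 2]
Step 3 ('eq'): [0]
Step 4 ('dup'): [0, 0]
Step 5 ('mul'): [0]
Step 6 ('dup'): [0, 0]
Step 7 ('add'): [0]
Step 8 ('neg'): [0]
Step 9 ('dup'): [0, 0]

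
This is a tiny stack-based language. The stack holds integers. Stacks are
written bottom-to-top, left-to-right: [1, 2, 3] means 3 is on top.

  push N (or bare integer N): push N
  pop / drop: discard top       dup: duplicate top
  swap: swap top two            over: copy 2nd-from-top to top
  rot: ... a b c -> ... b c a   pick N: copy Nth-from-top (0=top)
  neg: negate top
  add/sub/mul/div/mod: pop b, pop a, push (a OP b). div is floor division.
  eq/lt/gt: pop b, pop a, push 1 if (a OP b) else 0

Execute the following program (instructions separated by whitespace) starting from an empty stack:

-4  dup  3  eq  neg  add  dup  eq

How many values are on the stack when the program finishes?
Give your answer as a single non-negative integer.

Answer: 1

Derivation:
After 'push -4': stack = [-4] (depth 1)
After 'dup': stack = [-4, -4] (depth 2)
After 'push 3': stack = [-4, -4, 3] (depth 3)
After 'eq': stack = [-4, 0] (depth 2)
After 'neg': stack = [-4, 0] (depth 2)
After 'add': stack = [-4] (depth 1)
After 'dup': stack = [-4, -4] (depth 2)
After 'eq': stack = [1] (depth 1)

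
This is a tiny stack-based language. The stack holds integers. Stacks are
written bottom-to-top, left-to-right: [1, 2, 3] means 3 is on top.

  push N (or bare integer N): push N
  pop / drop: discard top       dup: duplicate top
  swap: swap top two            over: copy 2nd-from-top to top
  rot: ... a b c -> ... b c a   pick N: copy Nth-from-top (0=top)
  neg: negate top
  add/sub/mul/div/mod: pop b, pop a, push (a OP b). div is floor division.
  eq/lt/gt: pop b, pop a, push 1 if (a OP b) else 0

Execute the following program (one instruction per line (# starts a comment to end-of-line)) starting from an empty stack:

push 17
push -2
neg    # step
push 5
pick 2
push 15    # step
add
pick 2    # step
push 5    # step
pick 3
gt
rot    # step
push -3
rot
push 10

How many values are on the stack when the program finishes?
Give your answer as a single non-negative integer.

After 'push 17': stack = [17] (depth 1)
After 'push -2': stack = [17, -2] (depth 2)
After 'neg': stack = [17, 2] (depth 2)
After 'push 5': stack = [17, 2, 5] (depth 3)
After 'pick 2': stack = [17, 2, 5, 17] (depth 4)
After 'push 15': stack = [17, 2, 5, 17, 15] (depth 5)
After 'add': stack = [17, 2, 5, 32] (depth 4)
After 'pick 2': stack = [17, 2, 5, 32, 2] (depth 5)
After 'push 5': stack = [17, 2, 5, 32, 2, 5] (depth 6)
After 'pick 3': stack = [17, 2, 5, 32, 2, 5, 5] (depth 7)
After 'gt': stack = [17, 2, 5, 32, 2, 0] (depth 6)
After 'rot': stack = [17, 2, 5, 2, 0, 32] (depth 6)
After 'push -3': stack = [17, 2, 5, 2, 0, 32, -3] (depth 7)
After 'rot': stack = [17, 2, 5, 2, 32, -3, 0] (depth 7)
After 'push 10': stack = [17, 2, 5, 2, 32, -3, 0, 10] (depth 8)

Answer: 8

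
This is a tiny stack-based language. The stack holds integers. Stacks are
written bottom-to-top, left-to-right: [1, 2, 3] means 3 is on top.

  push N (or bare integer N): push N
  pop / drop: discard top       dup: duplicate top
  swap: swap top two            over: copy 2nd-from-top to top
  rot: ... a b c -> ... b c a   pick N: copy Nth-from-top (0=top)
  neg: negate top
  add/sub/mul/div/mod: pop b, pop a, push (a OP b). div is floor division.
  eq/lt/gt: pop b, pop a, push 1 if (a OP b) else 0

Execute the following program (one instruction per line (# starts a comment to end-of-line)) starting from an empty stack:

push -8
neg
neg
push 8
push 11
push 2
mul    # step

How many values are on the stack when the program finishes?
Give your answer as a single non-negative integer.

Answer: 3

Derivation:
After 'push -8': stack = [-8] (depth 1)
After 'neg': stack = [8] (depth 1)
After 'neg': stack = [-8] (depth 1)
After 'push 8': stack = [-8, 8] (depth 2)
After 'push 11': stack = [-8, 8, 11] (depth 3)
After 'push 2': stack = [-8, 8, 11, 2] (depth 4)
After 'mul': stack = [-8, 8, 22] (depth 3)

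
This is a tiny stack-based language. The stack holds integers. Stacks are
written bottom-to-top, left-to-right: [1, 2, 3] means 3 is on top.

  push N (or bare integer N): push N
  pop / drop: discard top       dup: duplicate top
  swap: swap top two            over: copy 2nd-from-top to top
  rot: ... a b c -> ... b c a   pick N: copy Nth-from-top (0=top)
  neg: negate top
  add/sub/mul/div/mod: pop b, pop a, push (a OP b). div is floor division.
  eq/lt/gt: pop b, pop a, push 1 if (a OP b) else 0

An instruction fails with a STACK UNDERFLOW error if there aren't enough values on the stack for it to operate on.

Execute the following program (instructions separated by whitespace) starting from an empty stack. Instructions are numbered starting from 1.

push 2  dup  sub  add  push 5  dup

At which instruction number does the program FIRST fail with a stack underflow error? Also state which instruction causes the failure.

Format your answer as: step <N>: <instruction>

Answer: step 4: add

Derivation:
Step 1 ('push 2'): stack = [2], depth = 1
Step 2 ('dup'): stack = [2, 2], depth = 2
Step 3 ('sub'): stack = [0], depth = 1
Step 4 ('add'): needs 2 value(s) but depth is 1 — STACK UNDERFLOW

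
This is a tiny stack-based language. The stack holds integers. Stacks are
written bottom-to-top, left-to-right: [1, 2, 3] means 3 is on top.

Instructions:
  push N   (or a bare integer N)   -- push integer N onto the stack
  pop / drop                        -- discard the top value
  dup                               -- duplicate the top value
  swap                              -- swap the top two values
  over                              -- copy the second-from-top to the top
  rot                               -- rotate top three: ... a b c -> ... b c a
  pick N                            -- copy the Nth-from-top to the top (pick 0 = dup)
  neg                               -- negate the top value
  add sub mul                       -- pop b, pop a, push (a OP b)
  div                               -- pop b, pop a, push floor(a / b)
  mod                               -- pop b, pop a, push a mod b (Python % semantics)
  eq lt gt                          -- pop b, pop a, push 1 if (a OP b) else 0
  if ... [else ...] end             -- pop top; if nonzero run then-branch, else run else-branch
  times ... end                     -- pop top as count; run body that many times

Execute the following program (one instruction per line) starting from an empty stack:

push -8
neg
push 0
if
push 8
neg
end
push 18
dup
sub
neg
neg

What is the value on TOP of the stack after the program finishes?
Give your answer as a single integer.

Answer: 0

Derivation:
After 'push -8': [-8]
After 'neg': [8]
After 'push 0': [8, 0]
After 'if': [8]
After 'push 18': [8, 18]
After 'dup': [8, 18, 18]
After 'sub': [8, 0]
After 'neg': [8, 0]
After 'neg': [8, 0]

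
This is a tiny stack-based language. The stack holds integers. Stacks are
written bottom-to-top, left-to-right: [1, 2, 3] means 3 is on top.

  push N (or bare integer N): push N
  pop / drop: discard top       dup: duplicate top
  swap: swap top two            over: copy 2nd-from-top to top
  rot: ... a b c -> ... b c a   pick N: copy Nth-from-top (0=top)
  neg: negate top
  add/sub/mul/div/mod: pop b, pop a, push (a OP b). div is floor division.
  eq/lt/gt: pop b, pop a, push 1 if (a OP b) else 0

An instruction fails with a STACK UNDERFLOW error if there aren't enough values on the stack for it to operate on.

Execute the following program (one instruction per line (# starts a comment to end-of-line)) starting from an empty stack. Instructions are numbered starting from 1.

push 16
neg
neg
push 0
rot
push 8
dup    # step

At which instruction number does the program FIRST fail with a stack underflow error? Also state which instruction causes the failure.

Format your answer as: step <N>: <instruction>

Answer: step 5: rot

Derivation:
Step 1 ('push 16'): stack = [16], depth = 1
Step 2 ('neg'): stack = [-16], depth = 1
Step 3 ('neg'): stack = [16], depth = 1
Step 4 ('push 0'): stack = [16, 0], depth = 2
Step 5 ('rot'): needs 3 value(s) but depth is 2 — STACK UNDERFLOW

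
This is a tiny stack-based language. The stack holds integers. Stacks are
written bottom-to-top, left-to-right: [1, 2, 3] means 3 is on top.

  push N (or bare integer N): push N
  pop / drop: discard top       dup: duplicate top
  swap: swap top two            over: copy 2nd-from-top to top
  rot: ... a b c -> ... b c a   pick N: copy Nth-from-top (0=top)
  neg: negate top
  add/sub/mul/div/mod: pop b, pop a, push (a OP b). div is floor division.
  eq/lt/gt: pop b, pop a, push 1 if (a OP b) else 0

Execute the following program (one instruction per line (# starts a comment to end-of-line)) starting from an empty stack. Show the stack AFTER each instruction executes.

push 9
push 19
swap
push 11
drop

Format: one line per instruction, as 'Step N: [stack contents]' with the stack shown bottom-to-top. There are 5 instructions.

Step 1: [9]
Step 2: [9, 19]
Step 3: [19, 9]
Step 4: [19, 9, 11]
Step 5: [19, 9]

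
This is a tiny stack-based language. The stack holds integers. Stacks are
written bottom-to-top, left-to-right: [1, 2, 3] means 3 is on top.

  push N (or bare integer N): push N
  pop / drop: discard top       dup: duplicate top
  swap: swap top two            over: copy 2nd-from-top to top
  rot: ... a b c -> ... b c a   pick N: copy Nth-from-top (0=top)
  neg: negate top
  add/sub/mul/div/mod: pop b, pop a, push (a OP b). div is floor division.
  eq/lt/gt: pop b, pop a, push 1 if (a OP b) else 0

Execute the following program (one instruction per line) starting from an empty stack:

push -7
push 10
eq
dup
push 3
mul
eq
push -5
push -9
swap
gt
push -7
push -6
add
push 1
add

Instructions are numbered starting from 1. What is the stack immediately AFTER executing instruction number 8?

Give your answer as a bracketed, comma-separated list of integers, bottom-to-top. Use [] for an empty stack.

Answer: [1, -5]

Derivation:
Step 1 ('push -7'): [-7]
Step 2 ('push 10'): [-7, 10]
Step 3 ('eq'): [0]
Step 4 ('dup'): [0, 0]
Step 5 ('push 3'): [0, 0, 3]
Step 6 ('mul'): [0, 0]
Step 7 ('eq'): [1]
Step 8 ('push -5'): [1, -5]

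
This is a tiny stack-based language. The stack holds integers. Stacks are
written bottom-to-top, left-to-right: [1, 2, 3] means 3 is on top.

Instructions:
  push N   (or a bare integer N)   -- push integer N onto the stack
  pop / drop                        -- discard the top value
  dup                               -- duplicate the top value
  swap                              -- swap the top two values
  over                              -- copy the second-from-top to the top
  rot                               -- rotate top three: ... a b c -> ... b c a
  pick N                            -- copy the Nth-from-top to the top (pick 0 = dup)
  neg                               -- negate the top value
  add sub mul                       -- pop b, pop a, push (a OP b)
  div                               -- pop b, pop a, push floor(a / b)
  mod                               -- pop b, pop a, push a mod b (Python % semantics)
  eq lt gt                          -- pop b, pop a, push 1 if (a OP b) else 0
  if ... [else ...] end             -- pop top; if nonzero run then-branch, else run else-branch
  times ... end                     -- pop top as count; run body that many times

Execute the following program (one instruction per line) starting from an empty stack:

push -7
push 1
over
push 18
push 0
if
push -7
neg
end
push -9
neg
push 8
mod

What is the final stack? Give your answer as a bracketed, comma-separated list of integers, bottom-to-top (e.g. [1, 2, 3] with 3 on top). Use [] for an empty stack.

After 'push -7': [-7]
After 'push 1': [-7, 1]
After 'over': [-7, 1, -7]
After 'push 18': [-7, 1, -7, 18]
After 'push 0': [-7, 1, -7, 18, 0]
After 'if': [-7, 1, -7, 18]
After 'push -9': [-7, 1, -7, 18, -9]
After 'neg': [-7, 1, -7, 18, 9]
After 'push 8': [-7, 1, -7, 18, 9, 8]
After 'mod': [-7, 1, -7, 18, 1]

Answer: [-7, 1, -7, 18, 1]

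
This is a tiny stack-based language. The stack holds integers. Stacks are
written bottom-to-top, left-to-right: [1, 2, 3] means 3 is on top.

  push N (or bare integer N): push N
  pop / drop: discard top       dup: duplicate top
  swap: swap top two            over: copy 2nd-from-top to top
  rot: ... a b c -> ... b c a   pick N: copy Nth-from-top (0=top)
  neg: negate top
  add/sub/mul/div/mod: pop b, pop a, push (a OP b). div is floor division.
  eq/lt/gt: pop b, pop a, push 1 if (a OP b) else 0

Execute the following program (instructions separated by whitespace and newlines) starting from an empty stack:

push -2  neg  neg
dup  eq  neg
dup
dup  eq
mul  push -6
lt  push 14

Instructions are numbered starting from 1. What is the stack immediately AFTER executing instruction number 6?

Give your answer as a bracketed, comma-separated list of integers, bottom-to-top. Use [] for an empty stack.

Step 1 ('push -2'): [-2]
Step 2 ('neg'): [2]
Step 3 ('neg'): [-2]
Step 4 ('dup'): [-2, -2]
Step 5 ('eq'): [1]
Step 6 ('neg'): [-1]

Answer: [-1]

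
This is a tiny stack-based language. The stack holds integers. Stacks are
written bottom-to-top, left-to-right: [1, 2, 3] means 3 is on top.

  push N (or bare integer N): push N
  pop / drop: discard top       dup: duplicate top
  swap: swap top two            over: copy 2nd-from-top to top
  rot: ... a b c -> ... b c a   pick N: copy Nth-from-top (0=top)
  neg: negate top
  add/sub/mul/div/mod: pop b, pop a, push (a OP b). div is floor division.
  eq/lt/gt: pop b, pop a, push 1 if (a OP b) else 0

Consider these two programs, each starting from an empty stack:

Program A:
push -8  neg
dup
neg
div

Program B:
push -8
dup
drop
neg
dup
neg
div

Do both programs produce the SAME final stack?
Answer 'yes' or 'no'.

Program A trace:
  After 'push -8': [-8]
  After 'neg': [8]
  After 'dup': [8, 8]
  After 'neg': [8, -8]
  After 'div': [-1]
Program A final stack: [-1]

Program B trace:
  After 'push -8': [-8]
  After 'dup': [-8, -8]
  After 'drop': [-8]
  After 'neg': [8]
  After 'dup': [8, 8]
  After 'neg': [8, -8]
  After 'div': [-1]
Program B final stack: [-1]
Same: yes

Answer: yes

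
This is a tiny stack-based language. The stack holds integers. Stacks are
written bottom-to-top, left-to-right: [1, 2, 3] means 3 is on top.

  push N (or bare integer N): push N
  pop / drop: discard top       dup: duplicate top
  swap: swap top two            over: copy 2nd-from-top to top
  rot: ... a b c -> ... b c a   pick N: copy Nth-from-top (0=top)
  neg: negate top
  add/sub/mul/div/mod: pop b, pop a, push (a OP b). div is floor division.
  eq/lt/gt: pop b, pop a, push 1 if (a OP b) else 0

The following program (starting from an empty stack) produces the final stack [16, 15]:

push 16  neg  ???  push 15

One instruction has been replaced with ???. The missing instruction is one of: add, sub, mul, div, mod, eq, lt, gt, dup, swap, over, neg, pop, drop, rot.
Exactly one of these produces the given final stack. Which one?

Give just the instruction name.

Answer: neg

Derivation:
Stack before ???: [-16]
Stack after ???:  [16]
The instruction that transforms [-16] -> [16] is: neg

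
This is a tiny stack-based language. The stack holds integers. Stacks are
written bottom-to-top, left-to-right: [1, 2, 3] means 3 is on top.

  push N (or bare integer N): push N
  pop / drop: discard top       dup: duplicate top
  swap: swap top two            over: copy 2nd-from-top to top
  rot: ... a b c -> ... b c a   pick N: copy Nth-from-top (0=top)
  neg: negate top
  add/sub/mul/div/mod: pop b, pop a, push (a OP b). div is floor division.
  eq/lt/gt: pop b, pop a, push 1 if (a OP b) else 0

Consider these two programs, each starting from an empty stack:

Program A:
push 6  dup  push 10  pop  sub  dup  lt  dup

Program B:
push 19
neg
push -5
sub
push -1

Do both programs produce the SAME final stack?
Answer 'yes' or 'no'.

Answer: no

Derivation:
Program A trace:
  After 'push 6': [6]
  After 'dup': [6, 6]
  After 'push 10': [6, 6, 10]
  After 'pop': [6, 6]
  After 'sub': [0]
  After 'dup': [0, 0]
  After 'lt': [0]
  After 'dup': [0, 0]
Program A final stack: [0, 0]

Program B trace:
  After 'push 19': [19]
  After 'neg': [-19]
  After 'push -5': [-19, -5]
  After 'sub': [-14]
  After 'push -1': [-14, -1]
Program B final stack: [-14, -1]
Same: no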